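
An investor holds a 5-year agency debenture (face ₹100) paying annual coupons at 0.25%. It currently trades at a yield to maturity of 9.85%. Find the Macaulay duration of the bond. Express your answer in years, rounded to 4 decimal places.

Periodic yield y = 0.0985. Discount each cash flow and weight by its year:
  t   CF        PV=CF/(1+0.0985)^t    t·PV
  1         0.25         0.2276         0.2276
  2         0.25         0.2072         0.4144
  3         0.25         0.1886         0.5658
  4         0.25         0.1717         0.6868
  5       100.25        62.6735       313.3676
  Σ                     63.4686       315.2621
Price P = Σ PV = 63.4686.
Macaulay duration = Σ(t·PV) / P = 315.2621 / 63.4686 = 4.96722 years.

4.9672 years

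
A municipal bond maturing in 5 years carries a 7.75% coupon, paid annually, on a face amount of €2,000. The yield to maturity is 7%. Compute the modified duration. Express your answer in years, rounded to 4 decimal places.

4.0578 years

Periodic yield y = 0.07. First find Macaulay duration:
  t   CF        PV=CF/(1+0.07)^t    t·PV
  1       155.00       144.8598       144.8598
  2       155.00       135.3830       270.7660
  3       155.00       126.5262       379.5785
  4       155.00       118.2488       472.9950
  5     2,155.00     1,536.4852     7,682.4261
  Σ                  2,061.5030     8,950.6254
P = 2,061.5030; Macaulay duration = 8,950.6254 / 2,061.5030 = 4.34180 years.
Modified duration = D_Mac / (1 + y) = 4.34180 / 1.07 = 4.05775 years.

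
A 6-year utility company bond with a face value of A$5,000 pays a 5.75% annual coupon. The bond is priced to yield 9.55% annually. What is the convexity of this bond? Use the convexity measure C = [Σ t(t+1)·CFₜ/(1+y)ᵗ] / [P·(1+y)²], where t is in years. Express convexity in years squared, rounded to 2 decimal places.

28.54

With y = 0.0955:
  t   CF        PV=CF/(1+0.0955)^t    t·PV        t(t+1)·PV
  1       287.50       262.4372       262.4372         524.8745
  2       287.50       239.5593       479.1187       1,437.3560
  3       287.50       218.6758       656.0274       2,624.1095
  4       287.50       199.6128       798.4511       3,992.2554
  5       287.50       182.2116       911.0578       5,466.3470
  6     5,287.50     3,058.9761    18,353.8568     128,476.9977
  Σ                  4,161.4728    21,460.9490     142,521.9400
P = 4,161.4728.
Convexity = Σ t(t+1)·PV / [P·(1+y)²] = 142,521.9400 / (4,161.4728 × 1.200120) = 28.53710.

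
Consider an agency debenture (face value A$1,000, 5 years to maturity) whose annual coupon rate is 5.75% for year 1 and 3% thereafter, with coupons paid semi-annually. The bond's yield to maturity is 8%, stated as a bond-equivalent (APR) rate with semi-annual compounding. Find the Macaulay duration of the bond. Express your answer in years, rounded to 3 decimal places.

Periodic yield y = 0.04. Discount each cash flow and weight by its period:
  t   CF        PV=CF/(1+0.04)^t    t·PV
  1        28.75        27.6442        27.6442
  2        28.75        26.5810        53.1620
  3        15.00        13.3349        40.0048
  4        15.00        12.8221        51.2883
  5        15.00        12.3289        61.6445
  6        15.00        11.8547        71.1283
  7        15.00        11.3988        79.7914
  8        15.00        10.9604        87.6828
  9        15.00        10.5388        94.8492
  10    1,015.00       685.6976     6,856.9763
  Σ                    823.1614     7,424.1719
Price P = Σ PV = 823.1614.
Macaulay duration = Σ(t·PV) / P = 7,424.1719 / 823.1614 = 9.01910 half-year periods.
In years: 9.01910 / 2 = 4.50955 years.

4.510 years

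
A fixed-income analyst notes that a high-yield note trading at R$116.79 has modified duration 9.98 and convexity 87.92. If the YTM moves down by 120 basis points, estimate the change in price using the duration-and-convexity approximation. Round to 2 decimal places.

Duration effect: -D_mod·Δy = -9.98 × (-0.012) = +0.119760
Convexity effect: ½·C·(Δy)² = 0.5 × 87.92 × (-0.012)² = +0.00633024
ΔP/P ≈ +0.119760 + 0.00633024 = +0.12609024
ΔP ≈ 116.79 × (+0.12609024) = +14.7260791296.

+R$14.73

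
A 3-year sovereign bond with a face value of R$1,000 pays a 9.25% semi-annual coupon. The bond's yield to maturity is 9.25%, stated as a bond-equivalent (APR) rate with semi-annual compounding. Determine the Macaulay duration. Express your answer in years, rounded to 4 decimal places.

2.6874 years

Periodic yield y = 0.04625. Discount each cash flow and weight by its period:
  t   CF        PV=CF/(1+0.04625)^t    t·PV
  1        46.25        44.2055        44.2055
  2        46.25        42.2514        84.5027
  3        46.25        40.3836       121.1509
  4        46.25        38.5984       154.3938
  5        46.25        36.8922       184.4609
  6     1,046.25       797.6689     4,786.0132
  Σ                  1,000.0000     5,374.7271
Price P = Σ PV = 1,000.0000.
Macaulay duration = Σ(t·PV) / P = 5,374.7271 / 1,000.0000 = 5.37473 half-year periods.
In years: 5.37473 / 2 = 2.68736 years.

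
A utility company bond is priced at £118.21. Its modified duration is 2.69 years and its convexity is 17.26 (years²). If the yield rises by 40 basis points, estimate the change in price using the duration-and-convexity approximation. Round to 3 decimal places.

Duration effect: -D_mod·Δy = -2.69 × (+0.004) = -0.010760
Convexity effect: ½·C·(Δy)² = 0.5 × 17.26 × (0.004)² = +0.00013808
ΔP/P ≈ -0.010760 + 0.00013808 = -0.01062192
ΔP ≈ 118.21 × (-0.01062192) = -1.2556171632.

-£1.256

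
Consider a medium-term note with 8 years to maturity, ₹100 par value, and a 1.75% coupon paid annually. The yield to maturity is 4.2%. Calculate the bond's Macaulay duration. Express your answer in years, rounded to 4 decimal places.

7.4809 years

Periodic yield y = 0.042. Discount each cash flow and weight by its year:
  t   CF        PV=CF/(1+0.042)^t    t·PV
  1         1.75         1.6795         1.6795
  2         1.75         1.6118         3.2235
  3         1.75         1.5468         4.6404
  4         1.75         1.4845         5.9378
  5         1.75         1.4246         7.1231
  6         1.75         1.3672         8.2032
  7         1.75         1.3121         9.1846
  8       101.75        73.2138       585.7100
  Σ                     83.6402       625.7022
Price P = Σ PV = 83.6402.
Macaulay duration = Σ(t·PV) / P = 625.7022 / 83.6402 = 7.48088 years.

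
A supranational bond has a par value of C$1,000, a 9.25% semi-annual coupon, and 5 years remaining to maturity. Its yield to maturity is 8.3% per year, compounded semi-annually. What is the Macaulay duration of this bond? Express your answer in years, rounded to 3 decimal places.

Periodic yield y = 0.0415. Discount each cash flow and weight by its period:
  t   CF        PV=CF/(1+0.0415)^t    t·PV
  1        46.25        44.4071        44.4071
  2        46.25        42.6376        85.2753
  3        46.25        40.9387       122.8161
  4        46.25        39.3074       157.2297
  5        46.25        37.7412       188.7059
  6        46.25        36.2373       217.4239
  7        46.25        34.7934       243.5538
  8        46.25        33.4070       267.2560
  9        46.25        32.0759       288.6827
  10    1,046.25       696.6951     6,966.9506
  Σ                  1,038.2407     8,582.3010
Price P = Σ PV = 1,038.2407.
Macaulay duration = Σ(t·PV) / P = 8,582.3010 / 1,038.2407 = 8.26620 half-year periods.
In years: 8.26620 / 2 = 4.13310 years.

4.133 years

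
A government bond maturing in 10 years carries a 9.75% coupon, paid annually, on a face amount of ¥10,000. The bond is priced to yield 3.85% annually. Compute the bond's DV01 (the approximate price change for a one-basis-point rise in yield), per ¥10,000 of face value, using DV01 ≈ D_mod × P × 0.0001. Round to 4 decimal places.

Periodic yield y = 0.0385.
  t   CF        PV=CF/(1+0.0385)^t    t·PV
  1       975.00       938.8541       938.8541
  2       975.00       904.0483     1,808.0965
  3       975.00       870.5327     2,611.5982
  4       975.00       838.2597     3,353.0390
  5       975.00       807.1832     4,035.9160
  6       975.00       777.2587     4,663.5524
  7       975.00       748.4437     5,239.1056
  8       975.00       720.6968     5,765.5746
  9       975.00       693.9786     6,245.8078
  10   10,975.00     7,522.1072    75,221.0723
  Σ                 14,821.3632   109,882.6165
P = 14,821.3632; D_Mac = 7.41380 yrs; D_mod = 7.13895 yrs.
DV01 ≈ 7.13895 × 14,821.3632 × 0.0001 = 10.580897.

¥10.5809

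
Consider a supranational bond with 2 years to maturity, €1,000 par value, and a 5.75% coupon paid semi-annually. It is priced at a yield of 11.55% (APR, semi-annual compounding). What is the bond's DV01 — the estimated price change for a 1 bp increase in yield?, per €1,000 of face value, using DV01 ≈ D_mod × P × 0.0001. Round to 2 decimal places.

Periodic yield y = 0.05775.
  t   CF        PV=CF/(1+0.05775)^t    t·PV
  1        28.75        27.1803        27.1803
  2        28.75        25.6964        51.3927
  3        28.75        24.2934        72.8803
  4     1,028.75       821.8219     3,287.2876
  Σ                    898.9920     3,438.7410
P = 898.9920; D_Mac = 3.82511 half-year periods = 1.91255 yrs; D_mod = 1.80813 yrs.
DV01 ≈ 1.80813 × 898.9920 × 0.0001 = 0.162550.

€0.16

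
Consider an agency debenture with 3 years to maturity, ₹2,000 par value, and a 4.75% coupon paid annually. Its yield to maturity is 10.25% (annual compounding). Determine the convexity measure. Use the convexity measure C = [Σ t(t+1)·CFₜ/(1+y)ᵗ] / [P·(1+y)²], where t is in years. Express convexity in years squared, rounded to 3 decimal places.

With y = 0.1025:
  t   CF        PV=CF/(1+0.1025)^t    t·PV        t(t+1)·PV
  1        95.00        86.1678        86.1678         172.3356
  2        95.00        78.1567       156.3135         468.9404
  3     2,095.00     1,563.3213     4,689.9638      18,759.8551
  Σ                  1,727.6458     4,932.4450      19,401.1311
P = 1,727.6458.
Convexity = Σ t(t+1)·PV / [P·(1+y)²] = 19,401.1311 / (1,727.6458 × 1.215506) = 9.23879.

9.239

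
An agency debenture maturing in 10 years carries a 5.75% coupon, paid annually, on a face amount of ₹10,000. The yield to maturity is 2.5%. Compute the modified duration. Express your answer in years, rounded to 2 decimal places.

Periodic yield y = 0.025. First find Macaulay duration:
  t   CF        PV=CF/(1+0.025)^t    t·PV
  1       575.00       560.9756       560.9756
  2       575.00       547.2933     1,094.5866
  3       575.00       533.9447     1,601.8340
  4       575.00       520.9216     2,083.6865
  5       575.00       508.2162     2,541.0811
  6       575.00       495.8207     2,974.9242
  7       575.00       483.7275     3,386.0926
  8       575.00       471.9293     3,775.4342
  9       575.00       460.4188     4,143.7693
  10   10,575.00     8,261.1731    82,611.7310
  Σ                 12,844.4208   104,774.1149
P = 12,844.4208; Macaulay duration = 104,774.1149 / 12,844.4208 = 8.15717 years.
Modified duration = D_Mac / (1 + y) = 8.15717 / 1.025 = 7.95821 years.

7.96 years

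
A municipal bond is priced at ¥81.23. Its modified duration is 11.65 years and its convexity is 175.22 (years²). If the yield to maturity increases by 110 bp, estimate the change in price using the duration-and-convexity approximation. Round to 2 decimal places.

Duration effect: -D_mod·Δy = -11.65 × (+0.011) = -0.128150
Convexity effect: ½·C·(Δy)² = 0.5 × 175.22 × (0.011)² = +0.01060081
ΔP/P ≈ -0.128150 + 0.01060081 = -0.11754919
ΔP ≈ 81.23 × (-0.11754919) = -9.5485207037.

-¥9.55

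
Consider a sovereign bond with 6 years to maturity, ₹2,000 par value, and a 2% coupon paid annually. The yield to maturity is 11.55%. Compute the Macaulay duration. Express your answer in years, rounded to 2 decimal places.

5.61 years

Periodic yield y = 0.1155. Discount each cash flow and weight by its year:
  t   CF        PV=CF/(1+0.1155)^t    t·PV
  1        40.00        35.8584        35.8584
  2        40.00        32.1455        64.2911
  3        40.00        28.8172        86.4515
  4        40.00        25.8334       103.3336
  5        40.00        23.1586       115.7930
  6     2,040.00     1,058.7970     6,352.7823
  Σ                  1,204.6101     6,758.5098
Price P = Σ PV = 1,204.6101.
Macaulay duration = Σ(t·PV) / P = 6,758.5098 / 1,204.6101 = 5.61054 years.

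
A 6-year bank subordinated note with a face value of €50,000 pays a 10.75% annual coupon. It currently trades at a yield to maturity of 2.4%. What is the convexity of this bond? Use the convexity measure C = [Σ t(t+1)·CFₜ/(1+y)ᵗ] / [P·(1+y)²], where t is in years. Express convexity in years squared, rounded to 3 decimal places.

30.795

With y = 0.024:
  t   CF        PV=CF/(1+0.024)^t    t·PV        t(t+1)·PV
  1     5,375.00     5,249.0234     5,249.0234      10,498.0469
  2     5,375.00     5,125.9995    10,251.9989      30,755.9967
  3     5,375.00     5,005.8588    15,017.5765      60,070.3061
  4     5,375.00     4,888.5340    19,554.1361      97,770.6804
  5     5,375.00     4,773.9590    23,869.7950     143,218.7702
  6    55,375.00    48,030.1562   288,180.9374   2,017,266.5621
  Σ                 73,073.5310   362,123.4674   2,359,580.3624
P = 73,073.5310.
Convexity = Σ t(t+1)·PV / [P·(1+y)²] = 2,359,580.3624 / (73,073.5310 × 1.048576) = 30.79461.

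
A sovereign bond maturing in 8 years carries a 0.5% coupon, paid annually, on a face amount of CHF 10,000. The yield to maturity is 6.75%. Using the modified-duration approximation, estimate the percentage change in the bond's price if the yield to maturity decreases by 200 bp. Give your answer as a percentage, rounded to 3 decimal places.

+14.640%

Periodic yield y = 0.0675. Modified duration first:
  t   CF        PV=CF/(1+0.0675)^t    t·PV
  1        50.00        46.8384        46.8384
  2        50.00        43.8767        87.7535
  3        50.00        41.1023       123.3070
  4        50.00        38.5033       154.0134
  5        50.00        36.0687       180.3435
  6        50.00        33.7880       202.7281
  7        50.00        31.6515       221.5608
  8    10,050.00     5,959.6807    47,677.4456
  Σ                  6,231.5098    48,693.9902
P = 6,231.5098; D_Mac = 7.81416 yrs; D_mod = 7.81416/(1+0.0675) = 7.32005 yrs.
ΔP/P ≈ -D_mod · Δy = -7.32005 × (-0.02) = +0.146401 = +14.6401%.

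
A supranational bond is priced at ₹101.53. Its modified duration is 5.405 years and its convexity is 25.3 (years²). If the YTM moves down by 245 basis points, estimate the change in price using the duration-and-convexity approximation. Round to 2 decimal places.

+₹14.22

Duration effect: -D_mod·Δy = -5.405 × (-0.0245) = +0.1324225
Convexity effect: ½·C·(Δy)² = 0.5 × 25.3 × (-0.0245)² = +0.0075931625
ΔP/P ≈ +0.1324225 + 0.0075931625 = +0.1400156625
ΔP ≈ 101.53 × (+0.1400156625) = +14.215790213625.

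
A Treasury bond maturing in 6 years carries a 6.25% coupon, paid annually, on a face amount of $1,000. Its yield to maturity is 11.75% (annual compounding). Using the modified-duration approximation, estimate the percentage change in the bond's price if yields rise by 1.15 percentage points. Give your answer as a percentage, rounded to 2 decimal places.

Periodic yield y = 0.1175. Modified duration first:
  t   CF        PV=CF/(1+0.1175)^t    t·PV
  1        62.50        55.9284        55.9284
  2        62.50        50.0478       100.0956
  3        62.50        44.7855       134.3565
  4        62.50        40.0765       160.3060
  5        62.50        35.8626       179.3132
  6     1,062.50       545.5615     3,273.3692
  Σ                    772.2624     3,903.3690
P = 772.2624; D_Mac = 5.05446 yrs; D_mod = 5.05446/(1+0.1175) = 4.52301 yrs.
ΔP/P ≈ -D_mod · Δy = -4.52301 × (+0.0115) = -0.052015 = -5.2015%.

-5.20%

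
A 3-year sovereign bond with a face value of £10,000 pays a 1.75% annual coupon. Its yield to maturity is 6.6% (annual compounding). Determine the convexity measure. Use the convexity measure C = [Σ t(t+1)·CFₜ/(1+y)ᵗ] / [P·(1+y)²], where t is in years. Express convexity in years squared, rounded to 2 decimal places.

10.30

With y = 0.066:
  t   CF        PV=CF/(1+0.066)^t    t·PV        t(t+1)·PV
  1       175.00       164.1651       164.1651         328.3302
  2       175.00       154.0010       308.0021         924.0062
  3    10,175.00     8,399.6812    25,199.0436     100,796.1745
  Σ                  8,717.8473    25,671.2108     102,048.5110
P = 8,717.8473.
Convexity = Σ t(t+1)·PV / [P·(1+y)²] = 102,048.5110 / (8,717.8473 × 1.136356) = 10.30109.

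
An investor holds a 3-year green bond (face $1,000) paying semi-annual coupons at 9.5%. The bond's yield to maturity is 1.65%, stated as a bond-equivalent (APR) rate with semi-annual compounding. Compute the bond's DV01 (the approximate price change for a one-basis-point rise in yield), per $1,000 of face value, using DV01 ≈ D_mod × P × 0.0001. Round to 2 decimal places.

Periodic yield y = 0.00825.
  t   CF        PV=CF/(1+0.00825)^t    t·PV
  1        47.50        47.1113        47.1113
  2        47.50        46.7258        93.4517
  3        47.50        46.3435       139.0305
  4        47.50        45.9643       183.8572
  5        47.50        45.5882       227.9410
  6     1,047.50       997.1136     5,982.6817
  Σ                  1,228.8468     6,674.0735
P = 1,228.8468; D_Mac = 5.43117 half-year periods = 2.71558 yrs; D_mod = 2.69336 yrs.
DV01 ≈ 2.69336 × 1,228.8468 × 0.0001 = 0.330973.

$0.33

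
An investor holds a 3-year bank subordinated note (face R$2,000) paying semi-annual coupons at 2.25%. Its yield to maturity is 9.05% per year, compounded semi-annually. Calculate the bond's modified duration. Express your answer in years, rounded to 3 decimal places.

2.782 years

Periodic yield y = 0.04525. First find Macaulay duration:
  t   CF        PV=CF/(1+0.04525)^t    t·PV
  1        22.50        21.5260        21.5260
  2        22.50        20.5941        41.1881
  3        22.50        19.7025        59.1076
  4        22.50        18.8496        75.3983
  5        22.50        18.0336        90.1678
  6     2,022.50     1,550.8417     9,305.0503
  Σ                  1,649.5474     9,592.4381
P = 1,649.5474; Macaulay duration = 9,592.4381 / 1,649.5474 = 5.81519 half-year periods = 2.90760 years.
Modified duration = D_Mac / (1 + y) = 2.90760 / 1.04525 = 2.78172 years.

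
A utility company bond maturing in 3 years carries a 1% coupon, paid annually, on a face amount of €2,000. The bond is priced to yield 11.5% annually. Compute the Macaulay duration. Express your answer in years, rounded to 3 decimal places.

2.965 years

Periodic yield y = 0.115. Discount each cash flow and weight by its year:
  t   CF        PV=CF/(1+0.115)^t    t·PV
  1        20.00        17.9372        17.9372
  2        20.00        16.0872        32.1744
  3     2,020.00     1,457.2255     4,371.6765
  Σ                  1,491.2499     4,421.7882
Price P = Σ PV = 1,491.2499.
Macaulay duration = Σ(t·PV) / P = 4,421.7882 / 1,491.2499 = 2.96516 years.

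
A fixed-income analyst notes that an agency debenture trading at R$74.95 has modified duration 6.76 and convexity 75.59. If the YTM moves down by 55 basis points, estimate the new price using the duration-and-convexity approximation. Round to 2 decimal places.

R$77.82

Duration effect: -D_mod·Δy = -6.76 × (-0.0055) = +0.037180
Convexity effect: ½·C·(Δy)² = 0.5 × 75.59 × (-0.0055)² = +0.00114329875
ΔP/P ≈ +0.037180 + 0.00114329875 = +0.03832329875
New price ≈ 74.95 × (1 + 0.03832329875) = 77.8223312413125.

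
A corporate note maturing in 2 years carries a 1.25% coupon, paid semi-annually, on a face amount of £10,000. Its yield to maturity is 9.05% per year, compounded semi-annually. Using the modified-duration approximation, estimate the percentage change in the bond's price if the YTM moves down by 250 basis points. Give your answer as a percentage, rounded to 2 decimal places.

+4.74%

Periodic yield y = 0.04525. Modified duration first:
  t   CF        PV=CF/(1+0.04525)^t    t·PV
  1        62.50        59.7943        59.7943
  2        62.50        57.2057       114.4115
  3        62.50        54.7292       164.1877
  4    10,062.50     8,429.9537    33,719.8147
  Σ                  8,601.6830    34,058.2083
P = 8,601.6830; D_Mac = 3.95948 half-year periods = 1.97974 yrs; D_mod = 1.97974/(1+0.04525) = 1.89404 yrs.
ΔP/P ≈ -D_mod · Δy = -1.89404 × (-0.025) = +0.047351 = +4.7351%.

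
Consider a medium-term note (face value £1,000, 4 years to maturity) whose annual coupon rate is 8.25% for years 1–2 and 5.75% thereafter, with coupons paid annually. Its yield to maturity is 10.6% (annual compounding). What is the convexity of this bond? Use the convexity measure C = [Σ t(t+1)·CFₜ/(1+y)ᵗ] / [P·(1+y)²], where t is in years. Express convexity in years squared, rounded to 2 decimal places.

13.94

With y = 0.106:
  t   CF        PV=CF/(1+0.106)^t    t·PV        t(t+1)·PV
  1        82.50        74.5931        74.5931         149.1863
  2        82.50        67.4441       134.8881         404.6643
  3        57.50        42.5013       127.5040         510.0159
  4     1,057.50       706.7403     2,826.9613      14,134.8064
  Σ                    891.2788     3,163.9465      15,198.6729
P = 891.2788.
Convexity = Σ t(t+1)·PV / [P·(1+y)²] = 15,198.6729 / (891.2788 × 1.223236) = 13.94061.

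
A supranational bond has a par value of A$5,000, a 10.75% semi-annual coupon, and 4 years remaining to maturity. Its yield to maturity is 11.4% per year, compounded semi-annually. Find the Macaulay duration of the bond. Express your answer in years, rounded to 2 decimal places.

Periodic yield y = 0.057. Discount each cash flow and weight by its period:
  t   CF        PV=CF/(1+0.057)^t    t·PV
  1       268.75       254.2573       254.2573
  2       268.75       240.5462       481.0924
  3       268.75       227.5745       682.7234
  4       268.75       215.3022       861.2089
  5       268.75       203.6918     1,018.4590
  6       268.75       192.7075     1,156.2448
  7       268.75       182.3155     1,276.2084
  8     5,268.75     3,381.4868    27,051.8942
  Σ                  4,897.8817    32,782.0884
Price P = Σ PV = 4,897.8817.
Macaulay duration = Σ(t·PV) / P = 32,782.0884 / 4,897.8817 = 6.69312 half-year periods.
In years: 6.69312 / 2 = 3.34656 years.

3.35 years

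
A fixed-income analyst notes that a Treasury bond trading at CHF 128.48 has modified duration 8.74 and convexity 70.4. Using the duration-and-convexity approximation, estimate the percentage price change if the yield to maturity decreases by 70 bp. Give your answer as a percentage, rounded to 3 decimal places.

+6.290%

Duration effect: -D_mod·Δy = -8.74 × (-0.007) = +0.061180
Convexity effect: ½·C·(Δy)² = 0.5 × 70.4 × (-0.007)² = +0.0017248
ΔP/P ≈ +0.061180 + 0.0017248 = +0.0629048
= +6.29048%.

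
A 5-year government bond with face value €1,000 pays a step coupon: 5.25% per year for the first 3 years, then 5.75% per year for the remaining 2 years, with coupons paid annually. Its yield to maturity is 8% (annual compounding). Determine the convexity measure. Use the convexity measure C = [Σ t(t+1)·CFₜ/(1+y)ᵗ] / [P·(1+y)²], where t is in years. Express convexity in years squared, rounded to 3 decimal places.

22.267

With y = 0.08:
  t   CF        PV=CF/(1+0.08)^t    t·PV        t(t+1)·PV
  1        52.50        48.6111        48.6111          97.2222
  2        52.50        45.0103        90.0206         270.0617
  3        52.50        41.6762       125.0286         500.1143
  4        57.50        42.2642       169.0569         845.2843
  5     1,057.50       719.7167     3,598.5837      21,591.5019
  Σ                    897.2785     4,031.3008      23,304.1845
P = 897.2785.
Convexity = Σ t(t+1)·PV / [P·(1+y)²] = 23,304.1845 / (897.2785 × 1.166400) = 22.26687.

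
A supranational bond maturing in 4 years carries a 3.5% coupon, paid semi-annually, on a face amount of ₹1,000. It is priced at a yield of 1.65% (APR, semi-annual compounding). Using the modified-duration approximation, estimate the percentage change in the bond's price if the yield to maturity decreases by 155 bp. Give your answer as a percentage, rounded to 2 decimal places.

+5.81%

Periodic yield y = 0.00825. Modified duration first:
  t   CF        PV=CF/(1+0.00825)^t    t·PV
  1        17.50        17.3568        17.3568
  2        17.50        17.2148        34.4296
  3        17.50        17.0739        51.2218
  4        17.50        16.9342        67.7369
  5        17.50        16.7957        83.9783
  6        17.50        16.6582        99.9493
  7        17.50        16.5219       115.6534
  8     1,017.50       952.7711     7,622.1687
  Σ                  1,071.3266     8,092.4948
P = 1,071.3266; D_Mac = 7.55371 half-year periods = 3.77686 yrs; D_mod = 3.77686/(1+0.00825) = 3.74595 yrs.
ΔP/P ≈ -D_mod · Δy = -3.74595 × (-0.0155) = +0.058062 = +5.8062%.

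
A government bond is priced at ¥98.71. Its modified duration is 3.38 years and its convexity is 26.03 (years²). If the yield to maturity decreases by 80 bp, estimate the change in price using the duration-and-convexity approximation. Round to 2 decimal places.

Duration effect: -D_mod·Δy = -3.38 × (-0.008) = +0.027040
Convexity effect: ½·C·(Δy)² = 0.5 × 26.03 × (-0.008)² = +0.00083296
ΔP/P ≈ +0.027040 + 0.00083296 = +0.02787296
ΔP ≈ 98.71 × (+0.02787296) = +2.7513398816.

+¥2.75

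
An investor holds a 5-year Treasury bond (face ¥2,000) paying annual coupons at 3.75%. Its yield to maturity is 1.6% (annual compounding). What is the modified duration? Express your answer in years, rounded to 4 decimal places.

4.5969 years

Periodic yield y = 0.016. First find Macaulay duration:
  t   CF        PV=CF/(1+0.016)^t    t·PV
  1        75.00        73.8189        73.8189
  2        75.00        72.6564       145.3128
  3        75.00        71.5122       214.5366
  4        75.00        70.3860       281.5441
  5     2,075.00     1,916.6798     9,583.3989
  Σ                  2,205.0533    10,298.6113
P = 2,205.0533; Macaulay duration = 10,298.6113 / 2,205.0533 = 4.67046 years.
Modified duration = D_Mac / (1 + y) = 4.67046 / 1.016 = 4.59691 years.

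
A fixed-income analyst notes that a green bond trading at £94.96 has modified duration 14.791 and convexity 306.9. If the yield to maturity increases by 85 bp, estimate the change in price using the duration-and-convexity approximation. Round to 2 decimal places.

-£10.89

Duration effect: -D_mod·Δy = -14.791 × (+0.0085) = -0.1257235
Convexity effect: ½·C·(Δy)² = 0.5 × 306.9 × (0.0085)² = +0.0110867625
ΔP/P ≈ -0.1257235 + 0.0110867625 = -0.1146367375
ΔP ≈ 94.96 × (-0.1146367375) = -10.885904593.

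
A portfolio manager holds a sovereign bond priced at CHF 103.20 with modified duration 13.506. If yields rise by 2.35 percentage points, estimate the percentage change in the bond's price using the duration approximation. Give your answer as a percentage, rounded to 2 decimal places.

-31.74%

Duration approximation: ΔP/P ≈ -D_mod · Δy = -13.506 × (+0.0235) = -0.317391.
As a percentage: -31.7391%.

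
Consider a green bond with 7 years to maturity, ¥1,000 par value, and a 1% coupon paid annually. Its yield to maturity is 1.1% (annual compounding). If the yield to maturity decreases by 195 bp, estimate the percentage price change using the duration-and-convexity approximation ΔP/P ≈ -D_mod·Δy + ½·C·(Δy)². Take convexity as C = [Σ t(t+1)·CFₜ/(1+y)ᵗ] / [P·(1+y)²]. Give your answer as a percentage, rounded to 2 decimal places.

With y = 0.011:
  t   CF        PV=CF/(1+0.011)^t    t·PV        t(t+1)·PV
  1        10.00         9.8912         9.8912          19.7824
  2        10.00         9.7836        19.5672          58.7015
  3        10.00         9.6771        29.0314         116.1255
  4        10.00         9.5718        38.2874         191.4368
  5        10.00         9.4677        47.3385         284.0308
  6        10.00         9.3647        56.1881         393.3167
  7     1,010.00       935.5420     6,548.7939      52,390.3514
  Σ                    993.2981     6,749.0976      53,453.7451
P = 993.2981; D_Mac = 6.79463 yrs; D_mod = 6.72071 yrs; C = 52.64974.
Duration effect: -6.72071 × (-0.0195) = +0.131054
Convexity effect: 0.5 × 52.64974 × (-0.0195)² = +0.0100100
ΔP/P ≈ +0.131054 + 0.0100100 = +0.141064 = +14.1064%.

+14.11%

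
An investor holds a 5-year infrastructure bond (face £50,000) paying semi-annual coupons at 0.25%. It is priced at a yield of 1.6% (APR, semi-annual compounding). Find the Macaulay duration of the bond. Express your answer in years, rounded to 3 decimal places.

Periodic yield y = 0.008. Discount each cash flow and weight by its period:
  t   CF        PV=CF/(1+0.008)^t    t·PV
  1        62.50        62.0040        62.0040
  2        62.50        61.5119       123.0237
  3        62.50        61.0237       183.0711
  4        62.50        60.5394       242.1575
  5        62.50        60.0589       300.2945
  6        62.50        59.5822       357.4934
  7        62.50        59.1094       413.7656
  8        62.50        58.6402       469.1219
  9        62.50        58.1748       523.5736
  10   50,062.50    46,228.2244   462,282.2436
  Σ                 46,768.8688   464,956.7488
Price P = Σ PV = 46,768.8688.
Macaulay duration = Σ(t·PV) / P = 464,956.7488 / 46,768.8688 = 9.94159 half-year periods.
In years: 9.94159 / 2 = 4.97079 years.

4.971 years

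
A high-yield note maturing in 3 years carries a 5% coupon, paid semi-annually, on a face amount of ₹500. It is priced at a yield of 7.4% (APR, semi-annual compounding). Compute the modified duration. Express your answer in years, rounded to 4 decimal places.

Periodic yield y = 0.037. First find Macaulay duration:
  t   CF        PV=CF/(1+0.037)^t    t·PV
  1        12.50        12.0540        12.0540
  2        12.50        11.6239        23.2478
  3        12.50        11.2092        33.6275
  4        12.50        10.8092        43.2369
  5        12.50        10.4236        52.1178
  6       512.50       412.1178     2,472.7066
  Σ                    468.2377     2,636.9907
P = 468.2377; Macaulay duration = 2,636.9907 / 468.2377 = 5.63174 half-year periods = 2.81587 years.
Modified duration = D_Mac / (1 + y) = 2.81587 / 1.037 = 2.71540 years.

2.7154 years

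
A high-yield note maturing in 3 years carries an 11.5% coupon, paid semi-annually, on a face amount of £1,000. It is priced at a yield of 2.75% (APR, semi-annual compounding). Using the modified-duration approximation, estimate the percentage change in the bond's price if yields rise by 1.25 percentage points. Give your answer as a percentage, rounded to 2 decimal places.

Periodic yield y = 0.01375. Modified duration first:
  t   CF        PV=CF/(1+0.01375)^t    t·PV
  1        57.50        56.7201        56.7201
  2        57.50        55.9508       111.9016
  3        57.50        55.1919       165.5757
  4        57.50        54.4433       217.7732
  5        57.50        53.7049       268.5243
  6     1,057.50       974.3055     5,845.8332
  Σ                  1,250.3164     6,666.3280
P = 1,250.3164; D_Mac = 5.33171 half-year periods = 2.66586 yrs; D_mod = 2.66586/(1+0.01375) = 2.62970 yrs.
ΔP/P ≈ -D_mod · Δy = -2.62970 × (+0.0125) = -0.032871 = -3.2871%.

-3.29%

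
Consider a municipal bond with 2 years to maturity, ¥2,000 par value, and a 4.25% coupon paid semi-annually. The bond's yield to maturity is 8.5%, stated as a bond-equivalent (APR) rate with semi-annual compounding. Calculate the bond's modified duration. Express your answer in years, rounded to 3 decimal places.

Periodic yield y = 0.0425. First find Macaulay duration:
  t   CF        PV=CF/(1+0.0425)^t    t·PV
  1        42.50        40.7674        40.7674
  2        42.50        39.1054        78.2108
  3        42.50        37.5112       112.5335
  4     2,042.50     1,729.2501     6,917.0004
  Σ                  1,846.6341     7,148.5122
P = 1,846.6341; Macaulay duration = 7,148.5122 / 1,846.6341 = 3.87110 half-year periods = 1.93555 years.
Modified duration = D_Mac / (1 + y) = 1.93555 / 1.0425 = 1.85664 years.

1.857 years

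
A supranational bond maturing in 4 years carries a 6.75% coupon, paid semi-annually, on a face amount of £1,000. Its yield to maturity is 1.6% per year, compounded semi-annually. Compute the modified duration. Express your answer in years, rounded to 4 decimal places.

3.5864 years

Periodic yield y = 0.008. First find Macaulay duration:
  t   CF        PV=CF/(1+0.008)^t    t·PV
  1        33.75        33.4821        33.4821
  2        33.75        33.2164        66.4328
  3        33.75        32.9528        98.8584
  4        33.75        32.6913       130.7650
  5        33.75        32.4318       162.1590
  6        33.75        32.1744       193.0465
  7        33.75        31.9191       223.4334
  8     1,033.75       969.9096     7,759.2769
  Σ                  1,198.7775     8,667.4542
P = 1,198.7775; Macaulay duration = 8,667.4542 / 1,198.7775 = 7.23024 half-year periods = 3.61512 years.
Modified duration = D_Mac / (1 + y) = 3.61512 / 1.008 = 3.58643 years.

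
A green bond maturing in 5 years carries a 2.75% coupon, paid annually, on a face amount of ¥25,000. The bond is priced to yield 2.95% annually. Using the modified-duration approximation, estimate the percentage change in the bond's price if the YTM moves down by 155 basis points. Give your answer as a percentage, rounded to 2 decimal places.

+7.13%

Periodic yield y = 0.0295. Modified duration first:
  t   CF        PV=CF/(1+0.0295)^t    t·PV
  1       687.50       667.7999       667.7999
  2       687.50       648.6643     1,297.3286
  3       687.50       630.0770     1,890.2311
  4       687.50       612.0224     2,448.0895
  5    25,687.50    22,212.1238   111,060.6188
  Σ                 24,770.6874   117,364.0679
P = 24,770.6874; D_Mac = 4.73802 yrs; D_mod = 4.73802/(1+0.0295) = 4.60226 yrs.
ΔP/P ≈ -D_mod · Δy = -4.60226 × (-0.0155) = +0.071335 = +7.1335%.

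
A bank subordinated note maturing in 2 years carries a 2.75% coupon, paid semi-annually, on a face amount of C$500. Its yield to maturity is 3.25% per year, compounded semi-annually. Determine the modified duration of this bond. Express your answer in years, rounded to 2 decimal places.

Periodic yield y = 0.01625. First find Macaulay duration:
  t   CF        PV=CF/(1+0.01625)^t    t·PV
  1        6.875         6.7651         6.7651
  2        6.875         6.6569        13.3138
  3        6.875         6.5504        19.6513
  4      506.875       475.2243     1,900.8972
  Σ                    495.1967     1,940.6274
P = 495.1967; Macaulay duration = 1,940.6274 / 495.1967 = 3.91890 half-year periods = 1.95945 years.
Modified duration = D_Mac / (1 + y) = 1.95945 / 1.01625 = 1.92812 years.

1.93 years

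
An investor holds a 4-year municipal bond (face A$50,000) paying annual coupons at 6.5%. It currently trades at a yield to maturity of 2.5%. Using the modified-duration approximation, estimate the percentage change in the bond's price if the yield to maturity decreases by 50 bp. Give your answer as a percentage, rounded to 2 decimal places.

Periodic yield y = 0.025. Modified duration first:
  t   CF        PV=CF/(1+0.025)^t    t·PV
  1     3,250.00     3,170.7317     3,170.7317
  2     3,250.00     3,093.3968     6,186.7936
  3     3,250.00     3,017.9481     9,053.8443
  4    53,250.00    48,241.8718   192,967.4873
  Σ                 57,523.9484   211,378.8569
P = 57,523.9484; D_Mac = 3.67462 yrs; D_mod = 3.67462/(1+0.025) = 3.58500 yrs.
ΔP/P ≈ -D_mod · Δy = -3.58500 × (-0.005) = +0.017925 = +1.7925%.

+1.79%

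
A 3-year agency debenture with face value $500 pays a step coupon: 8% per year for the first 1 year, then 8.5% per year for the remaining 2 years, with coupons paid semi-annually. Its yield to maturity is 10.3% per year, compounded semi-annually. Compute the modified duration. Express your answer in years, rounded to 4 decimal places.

2.5792 years

Periodic yield y = 0.0515. First find Macaulay duration:
  t   CF        PV=CF/(1+0.0515)^t    t·PV
  1        20.00        19.0204        19.0204
  2        20.00        18.0889        36.1777
  3        21.25        18.2781        54.8343
  4        21.25        17.3829        69.5315
  5        21.25        16.5315        82.6576
  6       521.25       385.6474     2,313.8844
  Σ                    474.9492     2,576.1060
P = 474.9492; Macaulay duration = 2,576.1060 / 474.9492 = 5.42396 half-year periods = 2.71198 years.
Modified duration = D_Mac / (1 + y) = 2.71198 / 1.0515 = 2.57915 years.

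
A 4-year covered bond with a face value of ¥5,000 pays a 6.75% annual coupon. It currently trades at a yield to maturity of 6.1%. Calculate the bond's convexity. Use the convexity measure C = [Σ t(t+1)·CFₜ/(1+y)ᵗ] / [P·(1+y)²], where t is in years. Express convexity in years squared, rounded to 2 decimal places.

15.65

With y = 0.061:
  t   CF        PV=CF/(1+0.061)^t    t·PV        t(t+1)·PV
  1       337.50       318.0961       318.0961         636.1923
  2       337.50       299.8079       599.6157       1,798.8471
  3       337.50       282.5710       847.7131       3,390.8523
  4     5,337.50     4,211.8835    16,847.5341      84,237.6704
  Σ                  5,112.3585    18,612.9590      90,063.5621
P = 5,112.3585.
Convexity = Σ t(t+1)·PV / [P·(1+y)²] = 90,063.5621 / (5,112.3585 × 1.125721) = 15.64938.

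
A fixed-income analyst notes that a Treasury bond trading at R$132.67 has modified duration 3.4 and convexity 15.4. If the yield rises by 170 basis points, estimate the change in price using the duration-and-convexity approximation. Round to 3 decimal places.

Duration effect: -D_mod·Δy = -3.4 × (+0.017) = -0.057800
Convexity effect: ½·C·(Δy)² = 0.5 × 15.4 × (0.017)² = +0.0022253
ΔP/P ≈ -0.057800 + 0.0022253 = -0.0555747
ΔP ≈ 132.67 × (-0.0555747) = -7.373095449.

-R$7.373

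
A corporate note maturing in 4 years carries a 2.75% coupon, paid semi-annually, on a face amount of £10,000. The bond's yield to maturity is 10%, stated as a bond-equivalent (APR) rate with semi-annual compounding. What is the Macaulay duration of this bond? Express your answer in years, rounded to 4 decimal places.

Periodic yield y = 0.05. Discount each cash flow and weight by its period:
  t   CF        PV=CF/(1+0.05)^t    t·PV
  1       137.50       130.9524       130.9524
  2       137.50       124.7166       249.4331
  3       137.50       118.7777       356.3330
  4       137.50       113.1216       452.4864
  5       137.50       107.7348       538.6742
  6       137.50       102.6046       615.6277
  7       137.50        97.7187       684.0308
  8    10,137.50     6,861.4590    54,891.6723
  Σ                  7,657.0854    57,919.2098
Price P = Σ PV = 7,657.0854.
Macaulay duration = Σ(t·PV) / P = 57,919.2098 / 7,657.0854 = 7.56413 half-year periods.
In years: 7.56413 / 2 = 3.78207 years.

3.7821 years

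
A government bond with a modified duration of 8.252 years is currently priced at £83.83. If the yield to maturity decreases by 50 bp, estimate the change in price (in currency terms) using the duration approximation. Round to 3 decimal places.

+£3.459

Duration approximation: ΔP/P ≈ -D_mod · Δy = -8.252 × (-0.005) = +0.041260.
ΔP ≈ 83.83 × (+0.041260) = +3.4588258.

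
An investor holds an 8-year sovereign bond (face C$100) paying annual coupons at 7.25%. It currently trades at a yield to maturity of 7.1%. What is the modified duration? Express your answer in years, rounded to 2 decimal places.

5.93 years

Periodic yield y = 0.071. First find Macaulay duration:
  t   CF        PV=CF/(1+0.071)^t    t·PV
  1         7.25         6.7694         6.7694
  2         7.25         6.3206        12.6412
  3         7.25         5.9016        17.7048
  4         7.25         5.5104        22.0414
  5         7.25         5.1451        25.7253
  6         7.25         4.8040        28.8239
  7         7.25         4.4855        31.3986
  8       107.25        61.9557       495.6459
  Σ                    100.8922       640.7505
P = 100.8922; Macaulay duration = 640.7505 / 100.8922 = 6.35084 years.
Modified duration = D_Mac / (1 + y) = 6.35084 / 1.071 = 5.92982 years.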